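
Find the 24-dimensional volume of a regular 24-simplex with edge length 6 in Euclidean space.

For a regular n-simplex with edge a, V = (a^n / n!)·√((n+1)/2^n). With a=6, n=24: V ≈ 9.32254e-09.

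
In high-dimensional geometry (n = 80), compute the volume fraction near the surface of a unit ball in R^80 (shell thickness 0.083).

1 - (1-0.083)^80 ≈ 0.999024 ≈ 99.90%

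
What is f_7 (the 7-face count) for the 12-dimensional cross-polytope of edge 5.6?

Number of 7-faces = 2^(7+1) · C(12,7+1) = 256 · 495 = 126720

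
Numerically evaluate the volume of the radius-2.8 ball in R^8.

V_8(2.8) = π^(8/2) · (2.8)^8 / Γ(8/2 + 1) ≈ 15333.9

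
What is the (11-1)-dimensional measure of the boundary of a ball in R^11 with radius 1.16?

S = n·V_n(r)/r = 11·V_11(1.16)/1.16 (volume-to-surface relation), giving 91.4276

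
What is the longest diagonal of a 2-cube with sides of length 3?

The space diagonal of an n-cube of side s is s√n. Here 3·√2 ≈ 4.24264.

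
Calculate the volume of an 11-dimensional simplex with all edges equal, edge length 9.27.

V_11 = √(12) · 9.27^11 / (11! · 2^(11/2)) ≈ 83.3004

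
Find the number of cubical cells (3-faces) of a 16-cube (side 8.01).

Choose 3 of 16 axes to span the face (C(16,3) = 560 ways), then fix each of the remaining 13 coordinates at one of its two extreme values (2^13 = 8192 ways): 560·8192 = 4587520.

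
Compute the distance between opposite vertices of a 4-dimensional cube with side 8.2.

Diagonal = √4 · 8.2 = 16.4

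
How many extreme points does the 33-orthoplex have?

The 33-dimensional cross-polytope has 2n = 2·33 = 66 vertices.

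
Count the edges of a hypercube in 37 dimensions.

The 37-cube has n·2^(n-1) = 37·2^36 = 37·68719476736 = 2542620639232 edges.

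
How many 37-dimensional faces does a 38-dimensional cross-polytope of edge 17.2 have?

An n-cross-polytope has 2^(k+1)·C(n,k+1) k-faces. Here 2^38·C(38,38) = 274877906944·1 = 274877906944.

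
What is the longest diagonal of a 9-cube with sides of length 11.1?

||(11.1,11.1,...,11.1)|| = √(9)·11.1 = 33.3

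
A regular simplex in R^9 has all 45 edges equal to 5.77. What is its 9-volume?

V_9 = √(10) · 5.77^9 / (9! · 2^(9/2)) ≈ 2.73014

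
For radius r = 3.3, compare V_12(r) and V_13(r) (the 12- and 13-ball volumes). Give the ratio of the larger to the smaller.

V_12(3.3) ≈ 2.22707e+06, V_13(3.3) ≈ 5.01213e+06. The 13-ball is larger by a factor of 2.251.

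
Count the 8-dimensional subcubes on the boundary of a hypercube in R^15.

Choose 8 of 15 axes to span the face (C(15,8) = 6435 ways), then fix each of the remaining 7 coordinates at one of its two extreme values (2^7 = 128 ways): 6435·128 = 823680.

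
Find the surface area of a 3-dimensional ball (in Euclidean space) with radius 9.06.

The surface area of an n-ball is 2π^(n/2) r^(n-1) / Γ(n/2). For n=3, r=9.06: 4πr² = 4π·(9.06)² ≈ 1031.49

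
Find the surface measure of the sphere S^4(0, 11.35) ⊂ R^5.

The surface area of an n-ball is 2π^(n/2) r^(n-1) / Γ(n/2). For n=5, r=11.35: 436769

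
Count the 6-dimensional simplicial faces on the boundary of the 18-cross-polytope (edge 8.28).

f_6(18-orthoplex) = 2^7 · (18 choose 7) = 4073472.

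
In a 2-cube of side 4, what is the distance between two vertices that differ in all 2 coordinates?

||(4,4,...,4)|| = √(2)·4 ≈ 5.65685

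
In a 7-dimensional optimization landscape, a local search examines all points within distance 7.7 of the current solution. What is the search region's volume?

V_7(7.7) = π^(7/2) · (7.7)^7 / Γ(7/2 + 1) ≈ 7.58255e+06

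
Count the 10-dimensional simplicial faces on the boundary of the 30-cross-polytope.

Each 10-face is the convex hull of 11 vertices, one chosen as ±e_i from each of 11 distinct axes: 2^11·C(30,11) = 111876710400.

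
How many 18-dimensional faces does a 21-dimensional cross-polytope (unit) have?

f_18(21-orthoplex) = 2^19 · (21 choose 19) = 110100480.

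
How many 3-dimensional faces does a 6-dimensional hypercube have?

Choose 3 of 6 axes to span the face (C(6,3) = 20 ways), then fix each of the remaining 3 coordinates at one of its two extreme values (2^3 = 8 ways): 20·8 = 160.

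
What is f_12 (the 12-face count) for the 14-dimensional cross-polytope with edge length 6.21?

An n-cross-polytope has 2^(k+1)·C(n,k+1) k-faces. Here 2^13·C(14,13) = 8192·14 = 114688.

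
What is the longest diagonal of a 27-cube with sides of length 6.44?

The space diagonal of an n-cube of side s is s√n. Here 6.44·√27 ≈ 33.4632.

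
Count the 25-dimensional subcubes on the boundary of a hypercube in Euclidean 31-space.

An n-cube has C(n,k)·2^(n-k) k-faces. Here C(31,25)·2^6 = 736281·64 = 47121984.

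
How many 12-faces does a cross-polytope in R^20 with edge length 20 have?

Number of 12-faces = 2^(12+1) · C(20,12+1) = 8192 · 77520 = 635043840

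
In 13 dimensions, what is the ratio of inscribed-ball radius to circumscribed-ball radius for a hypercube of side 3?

Ratio = (s/2)/(s√13/2) = 13^(-1/2) ≈ 0.27735.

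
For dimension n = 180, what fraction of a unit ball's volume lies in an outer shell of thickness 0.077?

1 - (1-0.077)^180 ≈ 0.9999994551 ≈ 99.999946%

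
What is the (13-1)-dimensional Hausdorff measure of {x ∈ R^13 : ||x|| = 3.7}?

S = n·V_n(r)/r = 13·V_13(3.7)/3.7 (volume-to-surface relation), giving 7.79301e+07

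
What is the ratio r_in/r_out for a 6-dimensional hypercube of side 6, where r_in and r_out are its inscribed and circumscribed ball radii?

r_in = 6/2 (half the side); r_out = 6√6/2 (half the diagonal). Ratio = 1/√6 ≈ 0.408248.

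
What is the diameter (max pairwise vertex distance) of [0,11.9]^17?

d = √(11.9² + 11.9² + ... + 11.9²) [17 terms] = √(17·11.9²) = 11.9√17 ≈ 49.065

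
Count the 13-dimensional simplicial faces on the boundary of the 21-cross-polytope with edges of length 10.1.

f_13(21-orthoplex) = 2^14 · (21 choose 14) = 1905131520.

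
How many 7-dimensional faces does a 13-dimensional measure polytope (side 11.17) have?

An n-cube has C(n,k)·2^(n-k) k-faces. Here C(13,7)·2^6 = 1716·64 = 109824.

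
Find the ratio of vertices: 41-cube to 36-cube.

The 41-cube has 2^41 = 2199023255552 vertices. The 36-cube has 2^36 = 68719476736 vertices. Ratio: 2199023255552/68719476736 = 32.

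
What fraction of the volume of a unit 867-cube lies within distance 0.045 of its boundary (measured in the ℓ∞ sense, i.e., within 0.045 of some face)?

Shell fraction = 1 - (1-0.09)^867 ≈ 1 - 3.082e-36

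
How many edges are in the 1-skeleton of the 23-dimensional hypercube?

Number of 1-faces = C(23,1)·2^(23-1) = 23·4194304 = 96468992.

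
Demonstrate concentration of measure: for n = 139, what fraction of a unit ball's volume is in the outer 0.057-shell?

1 - (1-0.057)^139 ≈ 0.999713 ≈ 99.9713%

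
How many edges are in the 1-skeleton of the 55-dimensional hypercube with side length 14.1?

An n-cube has n·2^(n-1) edges. With n = 55: 55·18014398509481984 = 990791918021509120.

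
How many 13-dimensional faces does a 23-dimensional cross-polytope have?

f_13(23-orthoplex) = 2^14 · (23 choose 14) = 13388840960.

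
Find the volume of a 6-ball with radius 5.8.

V_6(5.8) = π^(6/2) · (5.8)^6 / Γ(6/2 + 1) ≈ 196728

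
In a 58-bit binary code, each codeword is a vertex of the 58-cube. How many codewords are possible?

The 58-cube has 2^58 = 288230376151711744 vertices.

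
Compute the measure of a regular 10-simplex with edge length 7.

V = (7^10 / 10!) · √((10+1) / 2^10) ≈ 8.06796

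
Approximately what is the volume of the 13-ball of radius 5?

The n-ball volume is π^(n/2)·r^n/Γ(n/2+1). With n=13, r=5: V = 31250000000·π^6/27027 ≈ 1.11161e+09.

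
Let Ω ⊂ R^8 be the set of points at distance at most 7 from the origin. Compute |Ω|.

V = 5764801·π^4/24 ≈ 2.33977e+07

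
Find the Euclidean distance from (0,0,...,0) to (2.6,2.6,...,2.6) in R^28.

||(2.6,2.6,...,2.6)|| = √(28)·2.6 ≈ 13.7579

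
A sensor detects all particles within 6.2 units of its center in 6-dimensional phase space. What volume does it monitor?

V_6(6.2) = π^(6/2) · (6.2)^6 / Γ(6/2 + 1) ≈ 293527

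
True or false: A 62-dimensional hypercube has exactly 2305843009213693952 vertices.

False. The 62-cube has 2^62 = 4611686018427387904 vertices.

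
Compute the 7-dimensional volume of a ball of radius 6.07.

V_7(6.07) = π^(7/2) · (6.07)^7 / Γ(7/2 + 1) ≈ 1.4345e+06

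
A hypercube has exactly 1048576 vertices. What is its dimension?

n = log_2(1048576) = 20.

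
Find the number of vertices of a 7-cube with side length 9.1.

Each vertex is a binary string of length 7, so there are 2^7 = 128.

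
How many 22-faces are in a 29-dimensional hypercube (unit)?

Choose 22 of 29 axes to span the face (C(29,22) = 1560780 ways), then fix each of the remaining 7 coordinates at one of its two extreme values (2^7 = 128 ways): 1560780·128 = 199779840.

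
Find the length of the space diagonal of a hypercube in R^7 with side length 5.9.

The space diagonal of an n-cube of side s is s√n. Here 5.9·√7 ≈ 15.6099.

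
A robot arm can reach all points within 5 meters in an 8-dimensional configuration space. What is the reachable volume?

V = 390625·π^4/24 ≈ 1.58543e+06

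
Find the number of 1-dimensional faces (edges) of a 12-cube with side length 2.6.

Number of 1-faces = C(12,1)·2^(12-1) = 12·2048 = 24576.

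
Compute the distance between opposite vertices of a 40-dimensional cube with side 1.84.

d = √(1.84² + 1.84² + ... + 1.84²) [40 terms] = √(40·1.84²) = 1.84√40 ≈ 11.6372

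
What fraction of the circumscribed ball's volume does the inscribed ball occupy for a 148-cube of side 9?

V_in/V_out = n^(-n/2) = 148^(-148/2) ≈ 2.51555e-161.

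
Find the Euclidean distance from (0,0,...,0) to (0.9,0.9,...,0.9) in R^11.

The space diagonal of an n-cube of side s is s√n. Here 0.9·√11 ≈ 2.98496.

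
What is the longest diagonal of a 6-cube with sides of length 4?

Diagonal = √6 · 4 ≈ 9.79796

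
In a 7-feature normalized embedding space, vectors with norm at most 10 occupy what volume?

V = 32000000·π^3/21 ≈ 4.72477e+07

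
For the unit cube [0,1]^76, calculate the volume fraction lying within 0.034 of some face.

The inner cube has side 1-2·0.034 = 0.932 and volume (0.932)^76 ≈ 0.004738, so the shell holds 0.995262 of the volume.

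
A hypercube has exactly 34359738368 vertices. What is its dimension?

2^n = 34359738368 ⇒ n = log_2(34359738368) = 35.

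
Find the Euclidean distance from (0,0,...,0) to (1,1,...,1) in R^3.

d = √(1² + 1² + ... + 1²) [3 terms] = √(3·1²) = 1√3 ≈ 1.73205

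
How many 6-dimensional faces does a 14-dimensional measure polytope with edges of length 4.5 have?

Number of 6-faces = C(14,6) · 2^(14-6) = 3003 · 256 = 768768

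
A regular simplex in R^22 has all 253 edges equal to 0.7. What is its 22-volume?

For a regular n-simplex with edge a, V = (a^n / n!)·√((n+1)/2^n). With a=0.7, n=22: V ≈ 8.14562e-28.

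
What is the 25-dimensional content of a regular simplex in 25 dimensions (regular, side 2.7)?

Volume = 2.7^25 · √(26/2^25) / 25! ≈ 3.45192e-18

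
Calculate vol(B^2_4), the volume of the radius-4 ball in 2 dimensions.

V_2(4) = π^(2/2) · (4)^2 / Γ(2/2 + 1) = 16·π ≈ 50.2655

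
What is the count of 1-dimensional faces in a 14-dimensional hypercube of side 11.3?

f_1(14-cube) = (14 choose 1) · 2^13 = 114688.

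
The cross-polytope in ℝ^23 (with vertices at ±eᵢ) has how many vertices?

The 23-dimensional cross-polytope has 2n = 2·23 = 46 vertices.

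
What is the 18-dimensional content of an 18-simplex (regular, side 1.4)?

V_18 = √(19) · 1.4^18 / (18! · 2^(18/2)) ≈ 5.67637e-16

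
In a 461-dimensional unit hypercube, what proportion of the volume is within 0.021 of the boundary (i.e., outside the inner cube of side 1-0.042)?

Shell fraction = 1 - (1-0.042)^461 ≈ 0.9999999974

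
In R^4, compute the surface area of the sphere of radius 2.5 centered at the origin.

S = n·V_n(r)/r = 4·V_4(2.5)/2.5 (volume-to-surface relation), giving 125·π^2/4 ≈ 308.425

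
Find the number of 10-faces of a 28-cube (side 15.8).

f_10(28-cube) = (28 choose 10) · 2^18 = 3440144547840.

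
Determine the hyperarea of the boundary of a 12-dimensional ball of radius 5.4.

S_12(5.4) = 2·π^(12/2)·(5.4)^11 / Γ(12/2) ≈ 1.82423e+09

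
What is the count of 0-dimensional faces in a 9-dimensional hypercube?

f_0(9-cube) = (9 choose 0) · 2^9 = 512.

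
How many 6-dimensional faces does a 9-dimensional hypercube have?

Number of 6-faces = C(9,6) · 2^(9-6) = 84 · 8 = 672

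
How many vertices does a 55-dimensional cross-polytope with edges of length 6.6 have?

The vertices are ±e_1, ..., ±e_55, so there are 2·55 = 110.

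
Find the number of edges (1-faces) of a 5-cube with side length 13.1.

Number of 1-faces = C(5,1) · 2^(5-1) = 5 · 16 = 80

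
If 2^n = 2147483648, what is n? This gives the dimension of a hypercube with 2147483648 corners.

n = log_2(2147483648) = 31.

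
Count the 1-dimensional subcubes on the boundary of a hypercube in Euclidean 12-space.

Number of 1-faces = C(12,1) · 2^(12-1) = 12 · 2048 = 24576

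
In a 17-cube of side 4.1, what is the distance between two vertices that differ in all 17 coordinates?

Diagonal = √17 · 4.1 ≈ 16.9047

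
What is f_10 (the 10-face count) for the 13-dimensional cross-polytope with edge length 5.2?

An n-cross-polytope has 2^(k+1)·C(n,k+1) k-faces. Here 2^11·C(13,11) = 2048·78 = 159744.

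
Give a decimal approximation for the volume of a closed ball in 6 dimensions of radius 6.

The n-ball volume is π^(n/2)·r^n/Γ(n/2+1). With n=6, r=6: V = 7776·π^3 ≈ 241105.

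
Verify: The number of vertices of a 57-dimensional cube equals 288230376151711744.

False. The 57-cube has 2^57 = 144115188075855872 vertices.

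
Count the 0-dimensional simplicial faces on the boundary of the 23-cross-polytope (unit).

An n-cross-polytope has 2^(k+1)·C(n,k+1) k-faces. Here 2^1·C(23,1) = 2·23 = 46.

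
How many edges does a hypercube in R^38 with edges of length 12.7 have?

Number of 1-faces = C(38,1)·2^(38-1) = 38·137438953472 = 5222680231936.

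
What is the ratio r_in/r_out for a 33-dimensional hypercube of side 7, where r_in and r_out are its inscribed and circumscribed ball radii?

r_in / r_out = (7/2) / (7√33/2) = 1/√33 ≈ 0.174078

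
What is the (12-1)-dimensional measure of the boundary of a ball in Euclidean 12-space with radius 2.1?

|∂B_12(2.1)| ≈ 56125.5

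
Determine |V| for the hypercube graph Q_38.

Each vertex is a binary string of length 38, so there are 2^38 = 274877906944.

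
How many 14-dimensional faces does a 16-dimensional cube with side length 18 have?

An n-cube has C(n,k)·2^(n-k) k-faces. Here C(16,14)·2^2 = 120·4 = 480.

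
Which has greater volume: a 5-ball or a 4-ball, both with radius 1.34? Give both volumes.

V_5(1.34) ≈ 22.7417. V_4(1.34) ≈ 15.9107. The 5-ball is larger.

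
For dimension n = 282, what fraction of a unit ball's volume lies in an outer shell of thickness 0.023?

1 - (1-0.023)^282 ≈ 0.998587 ≈ 99.86%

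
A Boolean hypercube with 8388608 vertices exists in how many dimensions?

Since 2^n = 8388608, we have n = 23.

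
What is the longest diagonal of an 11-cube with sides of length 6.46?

The space diagonal of an n-cube of side s is s√n. Here 6.46·√11 ≈ 21.4254.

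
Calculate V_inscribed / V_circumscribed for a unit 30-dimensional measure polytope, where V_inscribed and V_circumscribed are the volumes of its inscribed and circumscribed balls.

V_in / V_out = (r_in/r_out)^30 = (1/√30)^30 = 30^(-30/2) ≈ 6.96917e-23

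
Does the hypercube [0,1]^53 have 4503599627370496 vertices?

False. The 53-cube has 2^53 = 9007199254740992 vertices.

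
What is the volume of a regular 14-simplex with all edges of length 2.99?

V = (2.99^14 / 14!) · √((14+1) / 2^14) ≈ 1.58425e-06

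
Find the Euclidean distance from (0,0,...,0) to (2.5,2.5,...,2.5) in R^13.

Diagonal = √13 · 2.5 ≈ 9.01388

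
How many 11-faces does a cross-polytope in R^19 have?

Number of 11-faces = 2^(11+1) · C(19,11+1) = 4096 · 50388 = 206389248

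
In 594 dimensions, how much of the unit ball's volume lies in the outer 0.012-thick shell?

1 - (1-0.012)^594 ≈ 0.999232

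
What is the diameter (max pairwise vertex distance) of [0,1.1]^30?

Diagonal = √30 · 1.1 ≈ 6.02495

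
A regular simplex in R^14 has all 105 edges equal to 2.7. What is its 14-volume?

For a regular n-simplex with edge a, V = (a^n / n!)·√((n+1)/2^n). With a=2.7, n=14: V ≈ 3.79769e-07.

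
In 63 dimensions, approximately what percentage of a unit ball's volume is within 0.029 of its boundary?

1 - (1-0.029)^63 ≈ 0.843393 ≈ 84.34%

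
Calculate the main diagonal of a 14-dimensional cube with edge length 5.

d = √(5² + 5² + ... + 5²) [14 terms] = √(14·5²) = 5√14 ≈ 18.7083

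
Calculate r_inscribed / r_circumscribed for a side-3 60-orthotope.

r_in = 3/2 (half the side); r_out = 3√60/2 (half the diagonal). Ratio = 1/√60 ≈ 0.129099.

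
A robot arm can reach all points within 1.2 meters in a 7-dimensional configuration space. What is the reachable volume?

The n-ball volume is π^(n/2)·r^n/Γ(n/2+1). With n=7, r=1.2: V ≈ 16.9297.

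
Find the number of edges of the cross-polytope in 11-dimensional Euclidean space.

Each 1-face is the convex hull of 2 vertices, one chosen as ±e_i from each of 2 distinct axes: 2^2·C(11,2) = 220.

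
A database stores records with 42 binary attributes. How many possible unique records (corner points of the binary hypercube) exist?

An n-cube has 2^n vertices; for n = 42 that is 2^42 = 4398046511104.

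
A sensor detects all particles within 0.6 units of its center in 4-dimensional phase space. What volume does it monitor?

The n-ball volume is π^(n/2)·r^n/Γ(n/2+1). With n=4, r=0.6: V ≈ 0.63955.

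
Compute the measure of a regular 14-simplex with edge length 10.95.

Volume = 10.95^14 · √(15/2^14) / 14! ≈ 123.659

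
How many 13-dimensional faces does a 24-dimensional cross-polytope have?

Each 13-face is the convex hull of 14 vertices, one chosen as ±e_i from each of 14 distinct axes: 2^14·C(24,14) = 32133218304.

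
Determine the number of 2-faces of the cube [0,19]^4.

f_2(4-cube) = (4 choose 2) · 2^2 = 24.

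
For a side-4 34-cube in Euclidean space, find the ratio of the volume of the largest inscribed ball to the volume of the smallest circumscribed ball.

Volume scales as r^n, and r_in/r_out = 1/√34, giving (1/√34)^34 ≈ 9.22271e-27.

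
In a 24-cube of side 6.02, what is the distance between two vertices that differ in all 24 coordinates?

The space diagonal of an n-cube of side s is s√n. Here 6.02·√24 ≈ 29.4919.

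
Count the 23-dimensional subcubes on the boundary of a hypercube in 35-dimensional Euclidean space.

f_23(35-cube) = (35 choose 23) · 2^12 = 3417914572800.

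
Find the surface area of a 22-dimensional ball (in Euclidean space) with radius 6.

|∂B_22(6)| = 2115832430592·π^11/175 ≈ 3.55707e+15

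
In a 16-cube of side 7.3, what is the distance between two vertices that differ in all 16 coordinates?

Diagonal = √16 · 7.3 = 29.2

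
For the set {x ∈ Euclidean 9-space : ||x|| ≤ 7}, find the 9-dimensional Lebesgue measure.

Volume = π^{9/2}·(7)^9/Γ(11/2) = 184473632·π^4/135 ≈ 1.33107e+08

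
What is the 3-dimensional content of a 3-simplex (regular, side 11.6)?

Volume = (√2/12) · 11.6³ = 183.953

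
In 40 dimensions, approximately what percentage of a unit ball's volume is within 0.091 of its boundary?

1 - (1-0.091)^40 ≈ 0.977993 ≈ 97.80%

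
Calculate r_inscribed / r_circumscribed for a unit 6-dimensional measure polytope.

For an n-cube of any side s, the inradius is s/2 and the circumradius is s√n/2, so the ratio is 1/√6 ≈ 0.408248.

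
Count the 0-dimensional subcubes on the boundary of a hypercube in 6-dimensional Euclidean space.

f_0(6-cube) = (6 choose 0) · 2^6 = 64.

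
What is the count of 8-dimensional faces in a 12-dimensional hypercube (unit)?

Choose 8 of 12 axes to span the face (C(12,8) = 495 ways), then fix each of the remaining 4 coordinates at one of its two extreme values (2^4 = 16 ways): 495·16 = 7920.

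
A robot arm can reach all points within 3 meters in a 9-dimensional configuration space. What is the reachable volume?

V_9(3) = π^(9/2) · (3)^9 / Γ(9/2 + 1) = 23328·π^4/35 ≈ 64924.6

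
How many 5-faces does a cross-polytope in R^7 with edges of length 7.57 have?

f_5(7-orthoplex) = 2^6 · (7 choose 6) = 448.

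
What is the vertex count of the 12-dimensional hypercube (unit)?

An n-cube has 2^n vertices; for n = 12 that is 2^12 = 4096.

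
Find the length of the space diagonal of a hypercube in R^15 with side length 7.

d = √(7² + 7² + ... + 7²) [15 terms] = √(15·7²) = 7√15 ≈ 27.1109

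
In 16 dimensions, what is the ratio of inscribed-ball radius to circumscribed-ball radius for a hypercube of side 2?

r_in = 2/2 (half the side); r_out = 2√16/2 (half the diagonal). Ratio = 1/√16 ≈ 0.25.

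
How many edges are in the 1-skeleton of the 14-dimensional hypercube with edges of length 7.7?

Each of the 2^14 = 16384 vertices has degree 14; total edges = 14·2^14/2 = 114688.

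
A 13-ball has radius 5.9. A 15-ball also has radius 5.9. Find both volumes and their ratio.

V_13(5.9) ≈ 9.55911e+09. V_15(5.9) ≈ 1.39383e+11. Ratio V_13/V_15 ≈ 0.06858.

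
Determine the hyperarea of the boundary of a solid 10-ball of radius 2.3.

The surface area of an n-ball is 2π^(n/2) r^(n-1) / Γ(n/2). For n=10, r=2.3: 45932.3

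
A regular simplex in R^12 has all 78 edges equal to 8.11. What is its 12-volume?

V_12 = √(13) · 8.11^12 / (12! · 2^(12/2)) ≈ 9.52149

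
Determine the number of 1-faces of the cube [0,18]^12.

Choose 1 of 12 axes to span the face (C(12,1) = 12 ways), then fix each of the remaining 11 coordinates at one of its two extreme values (2^11 = 2048 ways): 12·2048 = 24576.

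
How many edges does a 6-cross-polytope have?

f_1(6-orthoplex) = 2^2 · (6 choose 2) = 60.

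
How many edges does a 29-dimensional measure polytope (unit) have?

An n-cube has n·2^(n-1) edges. With n = 29: 29·268435456 = 7784628224.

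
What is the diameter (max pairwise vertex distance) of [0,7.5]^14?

||(7.5,7.5,...,7.5)|| = √(14)·7.5 ≈ 28.0624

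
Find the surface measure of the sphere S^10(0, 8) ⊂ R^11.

S_11(8) = 2·π^(11/2)·(8)^10 / Γ(11/2) = 68719476736·π^5/945 ≈ 2.22535e+10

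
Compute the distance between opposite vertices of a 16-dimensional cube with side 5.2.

Diagonal = √16 · 5.2 = 20.8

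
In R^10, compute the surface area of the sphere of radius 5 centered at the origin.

S_10(5) = 2·π^(10/2)·(5)^9 / Γ(10/2) = 1953125·π^5/12 ≈ 4.98079e+07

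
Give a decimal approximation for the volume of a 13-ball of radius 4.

V_13(4) = π^(13/2) · (4)^13 / Γ(13/2 + 1) = 8589934592·π^6/135135 ≈ 6.11113e+07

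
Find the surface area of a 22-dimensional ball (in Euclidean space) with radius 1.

|∂B_22(1)| = π^11/1814400 ≈ 0.162149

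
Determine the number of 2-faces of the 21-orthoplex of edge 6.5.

Number of 2-faces = 2^(2+1) · C(21,2+1) = 8 · 1330 = 10640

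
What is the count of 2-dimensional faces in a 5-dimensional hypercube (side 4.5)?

Choose 2 of 5 axes to span the face (C(5,2) = 10 ways), then fix each of the remaining 3 coordinates at one of its two extreme values (2^3 = 8 ways): 10·8 = 80.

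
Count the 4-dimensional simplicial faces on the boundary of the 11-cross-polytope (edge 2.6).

f_4(11-orthoplex) = 2^5 · (11 choose 5) = 14784.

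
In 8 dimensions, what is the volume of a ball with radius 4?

Volume = π^{8/2}·(4)^8/Γ(5) = 8192·π^4/3 ≈ 265992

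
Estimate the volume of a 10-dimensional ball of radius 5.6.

V_10(5.6) = π^(10/2) · (5.6)^10 / Γ(10/2 + 1) ≈ 7.73479e+07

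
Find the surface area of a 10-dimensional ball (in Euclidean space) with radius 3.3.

|∂B_10(3.3)| ≈ 1.18357e+06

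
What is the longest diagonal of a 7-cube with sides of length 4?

The space diagonal of an n-cube of side s is s√n. Here 4·√7 ≈ 10.583.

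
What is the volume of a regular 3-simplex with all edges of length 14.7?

Volume = (√2/12) · 14.7³ = 374.357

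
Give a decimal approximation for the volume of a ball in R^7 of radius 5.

V_7(5) = π^(7/2) · (5)^7 / Γ(7/2 + 1) = 250000·π^3/21 ≈ 369122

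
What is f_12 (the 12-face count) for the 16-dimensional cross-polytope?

An n-cross-polytope has 2^(k+1)·C(n,k+1) k-faces. Here 2^13·C(16,13) = 8192·560 = 4587520.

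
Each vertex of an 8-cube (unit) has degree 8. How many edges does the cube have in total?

An n-cube has n·2^(n-1) edges. With n = 8: 8·128 = 1024.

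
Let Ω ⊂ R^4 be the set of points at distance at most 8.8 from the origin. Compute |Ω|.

V_4(8.8) = π^(4/2) · (8.8)^4 / Γ(4/2 + 1) ≈ 29593.8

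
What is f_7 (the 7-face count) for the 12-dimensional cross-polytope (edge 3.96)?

An n-cross-polytope has 2^(k+1)·C(n,k+1) k-faces. Here 2^8·C(12,8) = 256·495 = 126720.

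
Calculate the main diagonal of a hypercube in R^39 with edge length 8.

Diagonal = √39 · 8 ≈ 49.96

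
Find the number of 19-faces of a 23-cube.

Number of 19-faces = C(23,19) · 2^(23-19) = 8855 · 16 = 141680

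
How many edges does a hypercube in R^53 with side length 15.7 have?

Number of 1-faces = C(53,1)·2^(53-1) = 53·4503599627370496 = 238690780250636288.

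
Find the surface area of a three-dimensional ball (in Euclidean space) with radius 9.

S = n·V_n(r)/r = 3·V_3(9)/9 (volume-to-surface relation), giving 4πr² = 4π·(9)² ≈ 1017.88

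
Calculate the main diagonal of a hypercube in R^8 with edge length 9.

Diagonal = √8 · 9 ≈ 25.4558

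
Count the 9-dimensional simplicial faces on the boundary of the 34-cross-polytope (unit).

An n-cross-polytope has 2^(k+1)·C(n,k+1) k-faces. Here 2^10·C(34,10) = 1024·131128140 = 134275215360.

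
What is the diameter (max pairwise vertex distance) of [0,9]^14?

The space diagonal of an n-cube of side s is s√n. Here 9·√14 ≈ 33.6749.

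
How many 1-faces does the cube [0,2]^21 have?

Number of 1-faces = C(21,1)·2^(21-1) = 21·1048576 = 22020096.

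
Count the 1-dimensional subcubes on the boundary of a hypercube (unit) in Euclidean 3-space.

Number of 1-faces = C(3,1) · 2^(3-1) = 3 · 4 = 12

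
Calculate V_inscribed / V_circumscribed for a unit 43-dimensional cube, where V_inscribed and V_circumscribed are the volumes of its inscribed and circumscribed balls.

The radii are 1/2 and 1√43/2, so the volume ratio is (1/√43)^43 = 43^{-43/2} ≈ 7.59326e-36.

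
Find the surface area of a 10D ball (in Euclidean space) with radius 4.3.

S_10(4.3) = 2·π^(10/2)·(4.3)^9 / Γ(10/2) ≈ 1.28169e+07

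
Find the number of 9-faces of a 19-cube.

Choose 9 of 19 axes to span the face (C(19,9) = 92378 ways), then fix each of the remaining 10 coordinates at one of its two extreme values (2^10 = 1024 ways): 92378·1024 = 94595072.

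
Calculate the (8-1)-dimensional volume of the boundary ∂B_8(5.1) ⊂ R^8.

|∂B_8(5.1)| ≈ 2.91387e+06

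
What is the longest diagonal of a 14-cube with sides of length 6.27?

d = √(6.27² + 6.27² + ... + 6.27²) [14 terms] = √(14·6.27²) = 6.27√14 ≈ 23.4602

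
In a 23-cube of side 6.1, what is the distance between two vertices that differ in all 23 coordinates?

d = √(6.1² + 6.1² + ... + 6.1²) [23 terms] = √(23·6.1²) = 6.1√23 ≈ 29.2546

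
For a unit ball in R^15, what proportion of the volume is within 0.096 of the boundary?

V(inner)/V(outer) = ((1-0.096)/1)^15 ≈ 0.2201, so the shell fraction is 0.779947.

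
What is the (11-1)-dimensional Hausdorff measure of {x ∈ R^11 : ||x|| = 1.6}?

S = n·V_n(r)/r = 11·V_11(1.6)/1.6 (volume-to-surface relation), giving 2278.75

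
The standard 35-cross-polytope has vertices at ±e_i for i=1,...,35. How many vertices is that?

The vertices are ±e_1, ..., ±e_35, so there are 2·35 = 70.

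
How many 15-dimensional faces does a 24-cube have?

f_15(24-cube) = (24 choose 15) · 2^9 = 669442048.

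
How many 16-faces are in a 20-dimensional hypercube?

An n-cube has C(n,k)·2^(n-k) k-faces. Here C(20,16)·2^4 = 4845·16 = 77520.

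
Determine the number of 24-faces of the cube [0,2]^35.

f_24(35-cube) = (35 choose 24) · 2^11 = 854478643200.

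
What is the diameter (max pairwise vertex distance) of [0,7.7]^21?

||(7.7,7.7,...,7.7)|| = √(21)·7.7 ≈ 35.2858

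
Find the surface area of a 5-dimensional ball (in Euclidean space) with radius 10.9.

|∂B_5(10.9)| ≈ 371513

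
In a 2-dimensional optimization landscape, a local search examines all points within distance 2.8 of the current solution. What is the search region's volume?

Volume = π^{2/2}·(2.8)^2/Γ(2) ≈ 24.6301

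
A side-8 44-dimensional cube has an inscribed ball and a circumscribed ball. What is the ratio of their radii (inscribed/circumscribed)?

r_in / r_out = (8/2) / (8√44/2) = 1/√44 ≈ 0.150756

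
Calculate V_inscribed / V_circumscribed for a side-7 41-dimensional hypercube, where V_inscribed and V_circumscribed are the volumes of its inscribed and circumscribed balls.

V_in / V_out = (r_in/r_out)^41 = (1/√41)^41 = 41^(-41/2) ≈ 8.66824e-34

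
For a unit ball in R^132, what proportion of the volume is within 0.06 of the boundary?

Shell fraction = 1 - (1-0.06)^132 ≈ 0.999716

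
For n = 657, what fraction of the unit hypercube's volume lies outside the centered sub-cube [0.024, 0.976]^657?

1 - (1 - 2·0.024)^657 = 1 - 0.952^657 ≈ 1 - 9.215e-15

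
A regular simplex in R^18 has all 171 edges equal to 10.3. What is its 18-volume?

Volume = 10.3^18 · √(19/2^18) / 18! ≈ 2.26379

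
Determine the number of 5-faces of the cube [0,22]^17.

An n-cube has C(n,k)·2^(n-k) k-faces. Here C(17,5)·2^12 = 6188·4096 = 25346048.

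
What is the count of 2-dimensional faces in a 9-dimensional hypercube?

f_2(9-cube) = (9 choose 2) · 2^7 = 4608.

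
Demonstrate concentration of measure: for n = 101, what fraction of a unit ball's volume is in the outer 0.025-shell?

1 - (1-0.025)^101 ≈ 0.922471 ≈ 92.25%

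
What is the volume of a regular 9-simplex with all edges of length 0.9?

Volume = 0.9^9 · √(10/2^9) / 9! ≈ 1.49205e-07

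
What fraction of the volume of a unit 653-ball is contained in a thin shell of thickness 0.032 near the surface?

1 - (1-0.032)^653 ≈ 0.9999999994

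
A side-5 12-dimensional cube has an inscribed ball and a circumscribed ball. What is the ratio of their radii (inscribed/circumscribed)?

For an n-cube of any side s, the inradius is s/2 and the circumradius is s√n/2, so the ratio is 1/√12 ≈ 0.288675.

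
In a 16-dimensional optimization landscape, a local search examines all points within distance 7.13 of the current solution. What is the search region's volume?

The n-ball volume is π^(n/2)·r^n/Γ(n/2+1). With n=16, r=7.13: V ≈ 1.04981e+13.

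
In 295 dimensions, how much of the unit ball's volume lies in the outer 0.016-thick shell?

Shell fraction = 1 - (1-0.016)^295 ≈ 0.991419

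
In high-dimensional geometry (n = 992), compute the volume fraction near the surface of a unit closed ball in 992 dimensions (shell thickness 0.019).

1 - (1-0.019)^992 ≈ 0.9999999946 ≈ 99.999999%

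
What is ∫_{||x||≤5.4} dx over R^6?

The n-ball volume is π^(n/2)·r^n/Γ(n/2+1). With n=6, r=5.4: V ≈ 128133.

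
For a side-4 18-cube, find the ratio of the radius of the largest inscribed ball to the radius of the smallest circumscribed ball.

r_in = 4/2 (half the side); r_out = 4√18/2 (half the diagonal). Ratio = 1/√18 ≈ 0.235702.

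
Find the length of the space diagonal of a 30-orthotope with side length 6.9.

The space diagonal of an n-cube of side s is s√n. Here 6.9·√30 ≈ 37.7929.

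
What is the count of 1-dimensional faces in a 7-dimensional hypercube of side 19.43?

Number of 1-faces = C(7,1) · 2^(7-1) = 7 · 64 = 448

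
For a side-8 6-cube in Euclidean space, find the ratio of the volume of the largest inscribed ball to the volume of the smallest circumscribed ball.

The radii are 8/2 and 8√6/2, so the volume ratio is (1/√6)^6 = 6^{-6/2} ≈ 0.00462963.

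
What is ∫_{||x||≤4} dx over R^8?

V_8(4) = π^(8/2) · (4)^8 / Γ(8/2 + 1) = 8192·π^4/3 ≈ 265992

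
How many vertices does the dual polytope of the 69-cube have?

An n-cross-polytope has 2n vertices; here n = 69, giving 138.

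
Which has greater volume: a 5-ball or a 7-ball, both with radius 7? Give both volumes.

V_5(7) ≈ 88468.5. V_7(7) ≈ 3.89105e+06. The 7-ball is larger.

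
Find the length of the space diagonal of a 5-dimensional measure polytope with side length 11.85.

The space diagonal of an n-cube of side s is s√n. Here 11.85·√5 ≈ 26.4974.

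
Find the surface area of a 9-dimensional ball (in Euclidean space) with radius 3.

S = n·V_n(r)/r = 9·V_9(3)/3 (volume-to-surface relation), giving 69984·π^4/35 ≈ 194774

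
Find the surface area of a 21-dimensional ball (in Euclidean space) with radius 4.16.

S_21(4.16) = 2·π^(21/2)·(4.16)^20 / Γ(21/2) ≈ 7.05722e+11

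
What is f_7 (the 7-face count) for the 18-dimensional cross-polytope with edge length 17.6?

An n-cross-polytope has 2^(k+1)·C(n,k+1) k-faces. Here 2^8·C(18,8) = 256·43758 = 11202048.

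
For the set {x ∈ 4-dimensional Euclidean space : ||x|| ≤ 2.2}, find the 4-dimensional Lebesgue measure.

V_4(2.2) = π^(4/2) · (2.2)^4 / Γ(4/2 + 1) ≈ 115.601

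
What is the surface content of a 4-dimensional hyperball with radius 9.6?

The surface area of an n-ball is 2π^(n/2) r^(n-1) / Γ(n/2). For n=4, r=9.6: 17464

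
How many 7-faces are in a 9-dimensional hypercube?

f_7(9-cube) = (9 choose 7) · 2^2 = 144.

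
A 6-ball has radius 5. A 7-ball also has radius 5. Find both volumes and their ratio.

V_6(5) ≈ 80745.5. V_7(5) ≈ 369122. Ratio V_6/V_7 ≈ 0.2187.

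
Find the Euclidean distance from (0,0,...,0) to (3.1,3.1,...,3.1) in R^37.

The space diagonal of an n-cube of side s is s√n. Here 3.1·√37 ≈ 18.8566.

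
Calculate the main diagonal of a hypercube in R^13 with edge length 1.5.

d = √(1.5² + 1.5² + ... + 1.5²) [13 terms] = √(13·1.5²) = 1.5√13 ≈ 5.40833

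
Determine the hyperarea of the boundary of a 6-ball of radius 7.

The surface area of an n-ball is 2π^(n/2) r^(n-1) / Γ(n/2). For n=6, r=7: 16807·π^3 ≈ 521122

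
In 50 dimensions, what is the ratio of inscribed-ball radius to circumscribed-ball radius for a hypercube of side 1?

r_in / r_out = (1/2) / (1√50/2) = 1/√50 ≈ 0.141421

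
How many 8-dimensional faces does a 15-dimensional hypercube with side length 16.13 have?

Choose 8 of 15 axes to span the face (C(15,8) = 6435 ways), then fix each of the remaining 7 coordinates at one of its two extreme values (2^7 = 128 ways): 6435·128 = 823680.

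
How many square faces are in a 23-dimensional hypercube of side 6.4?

Number of 2-faces = C(23,2) · 2^(23-2) = 253 · 2097152 = 530579456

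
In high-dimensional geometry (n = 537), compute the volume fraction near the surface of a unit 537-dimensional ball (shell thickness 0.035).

1 - (1-0.035)^537 ≈ 0.9999999951 ≈ (100 - 4.91e-07)%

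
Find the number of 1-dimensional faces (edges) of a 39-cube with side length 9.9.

Each of the 2^39 = 549755813888 vertices has degree 39; total edges = 39·2^39/2 = 10720238370816.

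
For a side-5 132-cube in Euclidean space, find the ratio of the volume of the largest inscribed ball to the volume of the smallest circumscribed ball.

The radii are 5/2 and 5√132/2, so the volume ratio is (1/√132)^132 = 132^{-132/2} ≈ 1.10185e-140.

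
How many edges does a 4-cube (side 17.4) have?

Number of 1-faces = C(4,1)·2^(4-1) = 4·8 = 32.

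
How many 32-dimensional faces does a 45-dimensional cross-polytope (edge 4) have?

f_32(45-orthoplex) = 2^33 · (45 choose 33) = 247046705654047703040.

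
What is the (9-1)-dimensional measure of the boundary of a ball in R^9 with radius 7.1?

|∂B_9(7.1)| ≈ 1.91702e+08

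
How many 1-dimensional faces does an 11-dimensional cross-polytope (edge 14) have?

Number of 1-faces = 2^(1+1) · C(11,1+1) = 4 · 55 = 220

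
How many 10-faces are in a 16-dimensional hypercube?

An n-cube has C(n,k)·2^(n-k) k-faces. Here C(16,10)·2^6 = 8008·64 = 512512.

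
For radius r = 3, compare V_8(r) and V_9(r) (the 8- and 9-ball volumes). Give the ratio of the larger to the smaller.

V_8(3) ≈ 26629.2, V_9(3) ≈ 64924.6. The 9-ball is larger by a factor of 2.438.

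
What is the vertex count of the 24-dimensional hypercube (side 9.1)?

An n-cube has 2^n vertices; for n = 24 that is 2^24 = 16777216.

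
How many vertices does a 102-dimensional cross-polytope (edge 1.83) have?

The vertices are ±e_1, ..., ±e_102, so there are 2·102 = 204.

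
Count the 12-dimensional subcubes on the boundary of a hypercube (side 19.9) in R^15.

An n-cube has C(n,k)·2^(n-k) k-faces. Here C(15,12)·2^3 = 455·8 = 3640.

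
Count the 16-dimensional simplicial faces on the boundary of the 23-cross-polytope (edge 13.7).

f_16(23-orthoplex) = 2^17 · (23 choose 17) = 13231325184.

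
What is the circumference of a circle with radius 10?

The surface area of an n-ball is 2π^(n/2) r^(n-1) / Γ(n/2). For n=2, r=10: 2πr = 2π·10 ≈ 62.8319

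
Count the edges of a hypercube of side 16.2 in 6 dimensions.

An n-cube has n·2^(n-1) edges. With n = 6: 6·32 = 192.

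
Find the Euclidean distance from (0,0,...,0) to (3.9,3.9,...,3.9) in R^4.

||(3.9,3.9,...,3.9)|| = √(4)·3.9 = 7.8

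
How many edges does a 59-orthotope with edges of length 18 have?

Number of 1-faces = C(59,1)·2^(59-1) = 59·288230376151711744 = 17005592192950992896.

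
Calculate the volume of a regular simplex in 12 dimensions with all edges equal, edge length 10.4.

V = (10.4^12 / 12!) · √((12+1) / 2^12) ≈ 188.302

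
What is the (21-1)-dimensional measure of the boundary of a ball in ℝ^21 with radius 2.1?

S_21(2.1) = 2·π^(21/2)·(2.1)^20 / Γ(21/2) ≈ 814991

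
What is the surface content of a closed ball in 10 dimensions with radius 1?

|∂B_10(1)| = π^5/12 ≈ 25.5016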